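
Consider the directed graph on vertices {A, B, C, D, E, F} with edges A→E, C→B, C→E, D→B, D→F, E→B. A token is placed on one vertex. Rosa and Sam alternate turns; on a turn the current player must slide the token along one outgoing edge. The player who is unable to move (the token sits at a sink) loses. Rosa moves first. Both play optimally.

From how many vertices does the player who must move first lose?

Label each position W (a win for the player to move) or L (a loss). A position with no legal move is L; any other position is W exactly when some move reaches an L, and L when every move reaches a W.
Every edge goes from a vertex to one that appears earlier in the order B, F, E, D, C, A, so processing vertices in that order labels each vertex after all of its successors.
B: no outgoing edge → L
F: no outgoing edge → L
E: reaches L-position B → W
D: reaches L-position F → W
C: reaches L-position B → W
A: only reaches E(W), which is W → L
The L vertices are A, B, F; that is 3 in all.

3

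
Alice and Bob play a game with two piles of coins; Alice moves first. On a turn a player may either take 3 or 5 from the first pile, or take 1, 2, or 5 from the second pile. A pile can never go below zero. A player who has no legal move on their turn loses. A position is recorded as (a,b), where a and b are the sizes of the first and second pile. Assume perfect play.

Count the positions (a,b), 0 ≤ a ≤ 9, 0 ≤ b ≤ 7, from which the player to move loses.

Use the standard recursion: the mover loses at a terminal position; elsewhere, the mover wins exactly when some move hands the opponent an L position.
Every move lowers a or b (never raises either), so fill the grid row by row in increasing a, and left to right within a row: each cell's successors are then already labelled.
      b=0  b=1  b=2  b=3  b=4  b=5  b=6  b=7
a=0:    L    W    W    L    W    W    L    W
a=1:    L    W    W    L    W    W    L    W
a=2:    L    W    W    L    W    W    L    W
a=3:    W    L    W    W    L    W    W    L
a=4:    W    L    W    W    L    W    W    L
a=5:    W    L    W    W    L    W    W    L
a=6:    W    W    L    W    W    L    W    W
a=7:    W    W    L    W    W    L    W    W
a=8:    L    W    W    L    W    W    L    W
a=9:    L    W    W    L    W    W    L    W
Cells with no legal move (terminal, hence L): (0,0), (1,0), (2,0).
The remaining L cells, each justified by listing all of its moves:
(0,3): →(0,2)(W), (0,1)(W) — all W, so L
(0,6): →(0,5)(W), (0,4)(W), (0,1)(W) — all W, so L
(1,3): →(1,2)(W), (1,1)(W) — all W, so L
(1,6): →(1,5)(W), (1,4)(W), (1,1)(W) — all W, so L
(2,3): →(2,2)(W), (2,1)(W) — all W, so L
(2,6): →(2,5)(W), (2,4)(W), (2,1)(W) — all W, so L
(3,1): →(0,1)(W), (3,0)(W) — all W, so L
(3,4): →(0,4)(W), (3,3)(W), (3,2)(W) — all W, so L
(3,7): →(0,7)(W), (3,6)(W), (3,5)(W), (3,2)(W) — all W, so L
(4,1): →(1,1)(W), (4,0)(W) — all W, so L
(4,4): →(1,4)(W), (4,3)(W), (4,2)(W) — all W, so L
(4,7): →(1,7)(W), (4,6)(W), (4,5)(W), (4,2)(W) — all W, so L
(5,1): →(2,1)(W), (0,1)(W), (5,0)(W) — all W, so L
(5,4): →(2,4)(W), (0,4)(W), (5,3)(W), (5,2)(W) — all W, so L
(5,7): →(2,7)(W), (0,7)(W), (5,6)(W), (5,5)(W), (5,2)(W) — all W, so L
(6,2): →(3,2)(W), (1,2)(W), (6,1)(W), (6,0)(W) — all W, so L
(6,5): →(3,5)(W), (1,5)(W), (6,4)(W), (6,3)(W), (6,0)(W) — all W, so L
(7,2): →(4,2)(W), (2,2)(W), (7,1)(W), (7,0)(W) — all W, so L
(7,5): →(4,5)(W), (2,5)(W), (7,4)(W), (7,3)(W), (7,0)(W) — all W, so L
(8,0): →(5,0)(W), (3,0)(W) — all W, so L
(8,3): →(5,3)(W), (3,3)(W), (8,2)(W), (8,1)(W) — all W, so L
(8,6): →(5,6)(W), (3,6)(W), (8,5)(W), (8,4)(W), (8,1)(W) — all W, so L
(9,0): →(6,0)(W), (4,0)(W) — all W, so L
(9,3): →(6,3)(W), (4,3)(W), (9,2)(W), (9,1)(W) — all W, so L
(9,6): →(6,6)(W), (4,6)(W), (9,5)(W), (9,4)(W), (9,1)(W) — all W, so L
Every other cell has at least one move into one of the L cells above, so it is W.
L cells per row: a=0: 3, a=1: 3, a=2: 3, a=3: 3, a=4: 3, a=5: 3, a=6: 2, a=7: 2, a=8: 3, a=9: 3; total 28.

28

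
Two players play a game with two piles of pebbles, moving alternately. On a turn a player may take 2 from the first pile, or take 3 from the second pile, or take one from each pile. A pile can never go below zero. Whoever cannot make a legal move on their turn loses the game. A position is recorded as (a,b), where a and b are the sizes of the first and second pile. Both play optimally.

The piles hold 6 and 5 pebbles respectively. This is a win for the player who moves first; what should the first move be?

Move to (4,5).

Compute win/loss labels from the base case upward. A position with no move is L. Any other position is W if it can reach an L in one move, else L.
No move ever increases a pile, so every position that can arise here has a ≤ 6 and b ≤ 5; it is enough to label the cells with 0 ≤ a ≤ 6 and 0 ≤ b ≤ 5.
Every move lowers a or b (never raises either), so fill the grid row by row in increasing a, and left to right within a row: each cell's successors are then already labelled.
      b=0  b=1  b=2  b=3  b=4  b=5
a=0:    L    L    L    W    W    W
a=1:    L    W    W    W    L    L
a=2:    W    W    W    L    L    W
a=3:    W    L    L    L    W    W
a=4:    L    L    W    W    W    L
a=5:    L    W    W    W    L    L
a=6:    W    W    L    L    L    W
Cells with no legal move (terminal, hence L): (0,0), (0,1), (0,2), (1,0).
The remaining L cells, each justified by listing all of its moves:
(1,4): moves to (1,1)(W), (0,3)(W); every one is W ⇒ L
(1,5): moves to (1,2)(W), (0,4)(W); every one is W ⇒ L
(2,3): moves to (0,3)(W), (2,0)(W), (1,2)(W); every one is W ⇒ L
(2,4): moves to (0,4)(W), (2,1)(W), (1,3)(W); every one is W ⇒ L
(3,1): moves to (1,1)(W), (2,0)(W); every one is W ⇒ L
(3,2): moves to (1,2)(W), (2,1)(W); every one is W ⇒ L
(3,3): moves to (1,3)(W), (3,0)(W), (2,2)(W); every one is W ⇒ L
(4,0): the only move is to (2,0)(W), a W ⇒ L
(4,1): moves to (2,1)(W), (3,0)(W); every one is W ⇒ L
(4,5): moves to (2,5)(W), (4,2)(W), (3,4)(W); every one is W ⇒ L
(5,0): the only move is to (3,0)(W), a W ⇒ L
(5,4): moves to (3,4)(W), (5,1)(W), (4,3)(W); every one is W ⇒ L
(5,5): moves to (3,5)(W), (5,2)(W), (4,4)(W); every one is W ⇒ L
(6,2): moves to (4,2)(W), (5,1)(W); every one is W ⇒ L
(6,3): moves to (4,3)(W), (6,0)(W), (5,2)(W); every one is W ⇒ L
(6,4): moves to (4,4)(W), (6,1)(W), (5,3)(W); every one is W ⇒ L
Every other cell has at least one move into one of the L cells above, so it is W.
From (6,5), the L positions reachable in one move are: (4,5), (6,2), (5,4). Any move reaching one of these is winning.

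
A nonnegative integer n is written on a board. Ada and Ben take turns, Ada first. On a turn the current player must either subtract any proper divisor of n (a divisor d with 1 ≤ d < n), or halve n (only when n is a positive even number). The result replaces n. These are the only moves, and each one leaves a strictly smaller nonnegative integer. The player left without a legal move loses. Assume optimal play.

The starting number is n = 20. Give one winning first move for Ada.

Classify positions by backward induction: terminal positions (no move available) are L. From any other position, the mover wins iff some move reaches an L.
n=0: no move → L
n=1: no move → L
n=2: can move to 1, which is L ⇒ W
n=3: the only move is to 2(W), a W ⇒ L
n=4: can move to 3, which is L ⇒ W
n=5: the only move is to 4(W), a W ⇒ L
n=6: can move to 3, which is L ⇒ W
n=7: the only move is to 6(W), a W ⇒ L
n=8: can move to 7, which is L ⇒ W
n=9: moves to 6(W), 8(W); every one is W ⇒ L
n=10: can move to 5, which is L ⇒ W
n=11: the only move is to 10(W), a W ⇒ L
n=12: can move to 9, which is L ⇒ W
n=13: the only move is to 12(W), a W ⇒ L
n=14: can move to 7, which is L ⇒ W
n=15: moves to 10(W), 12(W), 14(W); every one is W ⇒ L
n=16: can move to 15, which is L ⇒ W
n=17: the only move is to 16(W), a W ⇒ L
n=18: can move to 9, which is L ⇒ W
n=19: the only move is to 18(W), a W ⇒ L
n=20: can move to 15, which is L ⇒ W
From 20, the L positions reachable in one move are: 15, 19. Any move reaching one of these is winning.

Move to 15.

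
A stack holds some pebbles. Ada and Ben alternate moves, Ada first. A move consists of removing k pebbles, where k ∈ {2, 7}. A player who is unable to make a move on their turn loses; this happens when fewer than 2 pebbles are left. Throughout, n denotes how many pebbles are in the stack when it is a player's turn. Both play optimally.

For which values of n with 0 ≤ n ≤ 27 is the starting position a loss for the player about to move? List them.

0, 1, 4, 5, 9, 10, 13, 14, 18, 19, 22, 23, 27

Label each position W (a win for the player to move) or L (a loss). A position with no legal move is L; any other position is W exactly when some move reaches an L, and L when every move reaches a W.
n=0: no move → L
n=1: no move → L
n=2: W (go to 0, an L position)
n=3: W (go to 1, an L position)
n=4: L (sole option 2(W) is W)
n=5: L (sole option 3(W) is W)
n=6: W (go to 4, an L position)
n=7: W (go to 5, an L position)
n=8: W (go to 1, an L position)
n=9: L (options 7(W), 2(W) are all W)
n=10: L (options 8(W), 3(W) are all W)
n=11: W (go to 9, an L position)
n=12: W (go to 10, an L position)
n=13: L (options 11(W), 6(W) are all W)
n=14: L (options 12(W), 7(W) are all W)
n=15: W (go to 13, an L position)
n=16: W (go to 14, an L position)
n=17: W (go to 10, an L position)
n=18: L (options 16(W), 11(W) are all W)
n=19: L (options 17(W), 12(W) are all W)
n=20: W (go to 18, an L position)
n=21: W (go to 19, an L position)
n=22: L (options 20(W), 15(W) are all W)
n=23: L (options 21(W), 16(W) are all W)
n=24: W (go to 22, an L position)
n=25: W (go to 23, an L position)
n=26: W (go to 19, an L position)
n=27: L (options 25(W), 20(W) are all W)
Reading off the rows marked L gives the requested list; there are 13 such values of n.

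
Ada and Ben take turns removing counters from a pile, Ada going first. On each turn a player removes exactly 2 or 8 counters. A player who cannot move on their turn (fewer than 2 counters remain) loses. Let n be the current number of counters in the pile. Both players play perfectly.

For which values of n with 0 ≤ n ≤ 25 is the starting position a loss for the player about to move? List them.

0, 1, 4, 5, 10, 11, 14, 15, 20, 21, 24, 25

Build the W/L table. Terminal = L. A non-terminal position is W if it has a move to some L; otherwise it is L.
n=0: no move → L
n=1: no move → L
n=2: →0(L), so W
n=3: →1(L), so W
n=4: →2(W) only, which is W, so L
n=5: →3(W) only, which is W, so L
n=6: →4(L), so W
n=7: →5(L), so W
n=8: →0(L), so W
n=9: →1(L), so W
n=10: →8(W), 2(W) — all W, so L
n=11: →9(W), 3(W) — all W, so L
n=12: →10(L), so W
n=13: →11(L), so W
n=14: →12(W), 6(W) — all W, so L
n=15: →13(W), 7(W) — all W, so L
n=16: →14(L), so W
n=17: →15(L), so W
n=18: →10(L), so W
n=19: →11(L), so W
n=20: →18(W), 12(W) — all W, so L
n=21: →19(W), 13(W) — all W, so L
n=22: →20(L), so W
n=23: →21(L), so W
n=24: →22(W), 16(W) — all W, so L
n=25: →23(W), 17(W) — all W, so L
Reading off the rows marked L gives the requested list; there are 12 such values of n.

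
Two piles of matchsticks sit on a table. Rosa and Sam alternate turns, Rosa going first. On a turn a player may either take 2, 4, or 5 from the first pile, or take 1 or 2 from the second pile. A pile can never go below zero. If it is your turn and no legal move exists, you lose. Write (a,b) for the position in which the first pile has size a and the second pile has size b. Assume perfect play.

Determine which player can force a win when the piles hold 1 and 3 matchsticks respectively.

Sam wins.

Build the W/L table. Terminal = L. A non-terminal position is W if it has a move to some L; otherwise it is L.
No move ever increases a pile, so every position that can arise here has a ≤ 1 and b ≤ 3; it is enough to label the cells with 0 ≤ a ≤ 1 and 0 ≤ b ≤ 3.
Every move lowers a or b (never raises either), so fill the grid row by row in increasing a, and left to right within a row: each cell's successors are then already labelled.
      b=0  b=1  b=2  b=3
a=0:    L    W    W    L
a=1:    L    W    W    L
Cells with no legal move (terminal, hence L): (0,0), (1,0).
The remaining L cells, each justified by listing all of its moves:
(0,3): L (options (0,2)(W), (0,1)(W) are all W)
(1,3): L (options (1,2)(W), (1,1)(W) are all W)
Every other cell has at least one move into one of the L cells above, so it is W.
The starting position (1,3) is L: whatever Rosa does, the opponent receives a W position.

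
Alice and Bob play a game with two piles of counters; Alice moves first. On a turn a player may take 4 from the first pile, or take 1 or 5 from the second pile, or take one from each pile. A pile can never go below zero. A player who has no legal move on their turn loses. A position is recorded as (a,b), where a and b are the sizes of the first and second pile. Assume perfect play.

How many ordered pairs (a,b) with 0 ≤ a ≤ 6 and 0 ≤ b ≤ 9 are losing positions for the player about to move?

30

Build the W/L table. Terminal = L. A non-terminal position is W if it has a move to some L; otherwise it is L.
Every move lowers a or b (never raises either), so fill the grid row by row in increasing a, and left to right within a row: each cell's successors are then already labelled.
      b=0  b=1  b=2  b=3  b=4  b=5  b=6  b=7  b=8  b=9
a=0:    L    W    L    W    L    W    L    W    L    W
a=1:    L    W    L    W    L    W    L    W    L    W
a=2:    L    W    L    W    L    W    L    W    L    W
a=3:    L    W    L    W    L    W    L    W    L    W
a=4:    W    W    W    W    W    W    W    W    W    W
a=5:    W    L    W    L    W    L    W    L    W    L
a=6:    W    L    W    L    W    L    W    L    W    L
Cells with no legal move (terminal, hence L): (0,0), (1,0), (2,0), (3,0).
The remaining L cells, each justified by listing all of its moves:
(0,2): →(0,1)(W) only, which is W, so L
(0,4): →(0,3)(W) only, which is W, so L
(0,6): →(0,5)(W), (0,1)(W) — all W, so L
(0,8): →(0,7)(W), (0,3)(W) — all W, so L
(1,2): →(1,1)(W), (0,1)(W) — all W, so L
(1,4): →(1,3)(W), (0,3)(W) — all W, so L
(1,6): →(1,5)(W), (1,1)(W), (0,5)(W) — all W, so L
(1,8): →(1,7)(W), (1,3)(W), (0,7)(W) — all W, so L
(2,2): →(2,1)(W), (1,1)(W) — all W, so L
(2,4): →(2,3)(W), (1,3)(W) — all W, so L
(2,6): →(2,5)(W), (2,1)(W), (1,5)(W) — all W, so L
(2,8): →(2,7)(W), (2,3)(W), (1,7)(W) — all W, so L
(3,2): →(3,1)(W), (2,1)(W) — all W, so L
(3,4): →(3,3)(W), (2,3)(W) — all W, so L
(3,6): →(3,5)(W), (3,1)(W), (2,5)(W) — all W, so L
(3,8): →(3,7)(W), (3,3)(W), (2,7)(W) — all W, so L
(5,1): →(1,1)(W), (5,0)(W), (4,0)(W) — all W, so L
(5,3): →(1,3)(W), (5,2)(W), (4,2)(W) — all W, so L
(5,5): →(1,5)(W), (5,4)(W), (5,0)(W), (4,4)(W) — all W, so L
(5,7): →(1,7)(W), (5,6)(W), (5,2)(W), (4,6)(W) — all W, so L
(5,9): →(1,9)(W), (5,8)(W), (5,4)(W), (4,8)(W) — all W, so L
(6,1): →(2,1)(W), (6,0)(W), (5,0)(W) — all W, so L
(6,3): →(2,3)(W), (6,2)(W), (5,2)(W) — all W, so L
(6,5): →(2,5)(W), (6,4)(W), (6,0)(W), (5,4)(W) — all W, so L
(6,7): →(2,7)(W), (6,6)(W), (6,2)(W), (5,6)(W) — all W, so L
(6,9): →(2,9)(W), (6,8)(W), (6,4)(W), (5,8)(W) — all W, so L
Every other cell has at least one move into one of the L cells above, so it is W.
L cells per row: a=0: 5, a=1: 5, a=2: 5, a=3: 5, a=4: 0, a=5: 5, a=6: 5; total 30.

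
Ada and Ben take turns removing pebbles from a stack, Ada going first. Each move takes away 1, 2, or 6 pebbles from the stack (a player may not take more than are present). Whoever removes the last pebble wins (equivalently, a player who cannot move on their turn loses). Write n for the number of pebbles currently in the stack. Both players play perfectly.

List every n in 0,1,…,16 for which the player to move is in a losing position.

0, 3, 7, 10, 14

Classify positions by backward induction: terminal positions (no move available) are L. From any other position, the mover wins iff some move reaches an L.
n=0: no move → L
n=1: can move to 0, which is L ⇒ W
n=2: can move to 0, which is L ⇒ W
n=3: moves to 2(W), 1(W); every one is W ⇒ L
n=4: can move to 3, which is L ⇒ W
n=5: can move to 3, which is L ⇒ W
n=6: can move to 0, which is L ⇒ W
n=7: moves to 6(W), 5(W), 1(W); every one is W ⇒ L
n=8: can move to 7, which is L ⇒ W
n=9: can move to 7, which is L ⇒ W
n=10: moves to 9(W), 8(W), 4(W); every one is W ⇒ L
n=11: can move to 10, which is L ⇒ W
n=12: can move to 10, which is L ⇒ W
n=13: can move to 7, which is L ⇒ W
n=14: moves to 13(W), 12(W), 8(W); every one is W ⇒ L
n=15: can move to 14, which is L ⇒ W
n=16: can move to 14, which is L ⇒ W
Reading off the rows marked L gives the requested list; there are 5 such values of n.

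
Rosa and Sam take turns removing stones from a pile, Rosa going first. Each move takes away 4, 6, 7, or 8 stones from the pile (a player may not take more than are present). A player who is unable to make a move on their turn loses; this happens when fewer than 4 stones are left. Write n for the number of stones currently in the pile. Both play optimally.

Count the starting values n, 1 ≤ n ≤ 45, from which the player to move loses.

15

Build the W/L table. Terminal = L. A non-terminal position is W if it has a move to some L; otherwise it is L.
n=0: no move → L
n=1: no move → L
n=2: no move → L
n=3: no move → L
n=4: →0(L), so W
n=5: →1(L), so W
n=6: →2(L), so W
n=7: →3(L), so W
n=8: →2(L), so W
n=9: →3(L), so W
n=10: →3(L), so W
n=11: →3(L), so W
n=12: →8(W), 6(W), 5(W), 4(W) — all W, so L
n=13: →9(W), 7(W), 6(W), 5(W) — all W, so L
n=14: →10(W), 8(W), 7(W), 6(W) — all W, so L
n=15: →11(W), 9(W), 8(W), 7(W) — all W, so L
n=16: →12(L), so W
n=17: →13(L), so W
n=18: →14(L), so W
n=19: →15(L), so W
n=20: →14(L), so W
n=21: →15(L), so W
n=22: →15(L), so W
n=23: →15(L), so W
n=24: →20(W), 18(W), 17(W), 16(W) — all W, so L
n=25: →21(W), 19(W), 18(W), 17(W) — all W, so L
n=26: →22(W), 20(W), 19(W), 18(W) — all W, so L
n=27: →23(W), 21(W), 20(W), 19(W) — all W, so L
n=28: →24(L), so W
n=29: →25(L), so W
n=30: →26(L), so W
n=31: →27(L), so W
n=32: →26(L), so W
n=33: →27(L), so W
n=34: →27(L), so W
n=35: →27(L), so W
n=36: →32(W), 30(W), 29(W), 28(W) — all W, so L
n=37: →33(W), 31(W), 30(W), 29(W) — all W, so L
n=38: →34(W), 32(W), 31(W), 30(W) — all W, so L
n=39: →35(W), 33(W), 32(W), 31(W) — all W, so L
n=40: →36(L), so W
n=41: →37(L), so W
n=42: →38(L), so W
n=43: →39(L), so W
n=44: →38(L), so W
n=45: →39(L), so W
L entries with 1 ≤ n ≤ 45 (n=0 is outside the asked range and is not counted): n = 1, 2, 3, 12, 13, 14, 15, 24, 25, 26, 27, 36, 37, 38, 39; that makes 15.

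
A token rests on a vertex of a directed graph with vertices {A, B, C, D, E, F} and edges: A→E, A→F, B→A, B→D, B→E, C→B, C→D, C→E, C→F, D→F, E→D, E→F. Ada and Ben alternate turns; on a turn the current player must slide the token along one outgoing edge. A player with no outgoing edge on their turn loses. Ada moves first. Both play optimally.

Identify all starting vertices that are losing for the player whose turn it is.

B, F

Label each position W (a win for the player to move) or L (a loss). A position with no legal move is L; any other position is W exactly when some move reaches an L, and L when every move reaches a W.
Every edge goes from a vertex to one that appears earlier in the order F, D, E, A, B, C, so processing vertices in that order labels each vertex after all of its successors.
F: no outgoing edge → L
D: →F(L), so W
E: →F(L), so W
A: →F(L), so W
B: →A(W), E(W), D(W) — all W, so L
C: →B(L), so W
Reading off the rows marked L gives the requested list; there are 2 such vertices.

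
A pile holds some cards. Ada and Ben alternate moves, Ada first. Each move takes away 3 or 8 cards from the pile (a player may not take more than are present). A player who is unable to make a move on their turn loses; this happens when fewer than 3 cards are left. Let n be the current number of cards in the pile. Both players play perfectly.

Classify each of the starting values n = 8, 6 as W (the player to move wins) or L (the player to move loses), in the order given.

Build the W/L table. Terminal = L. A non-terminal position is W if it has a move to some L; otherwise it is L.
n=0: no move → L
n=1: no move → L
n=2: no move → L
n=3: →0(L), so W
n=4: →1(L), so W
n=5: →2(L), so W
n=6: →3(W) only, which is W, so L
n=7: →4(W) only, which is W, so L
n=8: →0(L), so W

8: W, 6: L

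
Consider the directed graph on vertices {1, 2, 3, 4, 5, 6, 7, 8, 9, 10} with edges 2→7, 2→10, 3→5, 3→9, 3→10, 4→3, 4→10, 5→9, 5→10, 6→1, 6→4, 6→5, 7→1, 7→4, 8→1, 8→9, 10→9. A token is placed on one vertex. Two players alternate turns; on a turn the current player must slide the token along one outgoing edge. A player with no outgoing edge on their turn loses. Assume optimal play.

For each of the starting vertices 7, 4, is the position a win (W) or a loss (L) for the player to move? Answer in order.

7: W, 4: L

Work bottom-up. With no move the player to move loses. Otherwise the position is W if at least one move leads to an L position for the opponent, and L if every move leads to a W.
Every edge goes from a vertex to one that appears earlier in the order 1, 9, 8, 10, 5, 3, 4, 7, 6, 2, so processing vertices in that order labels each vertex after all of its successors.
1: no outgoing edge → L
9: no outgoing edge → L
8: can move to 9, which is L ⇒ W
10: can move to 9, which is L ⇒ W
5: can move to 9, which is L ⇒ W
3: can move to 9, which is L ⇒ W
4: moves to 3(W), 10(W); every one is W ⇒ L
7: can move to 4, which is L ⇒ W
6: can move to 4, which is L ⇒ W
2: moves to 7(W), 10(W); every one is W ⇒ L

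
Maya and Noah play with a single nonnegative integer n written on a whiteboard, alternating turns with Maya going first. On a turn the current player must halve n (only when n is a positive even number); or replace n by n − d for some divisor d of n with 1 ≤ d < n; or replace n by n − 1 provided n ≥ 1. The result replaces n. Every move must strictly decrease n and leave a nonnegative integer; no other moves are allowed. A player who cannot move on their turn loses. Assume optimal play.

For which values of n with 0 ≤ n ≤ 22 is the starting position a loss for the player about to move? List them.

0, 2, 5, 7, 9, 11, 13, 15, 17, 19, 21

Work bottom-up. With no move the player to move loses. Otherwise the position is W if at least one move leads to an L position for the opponent, and L if every move leads to a W.
n=0: no move → L
n=1: can move to 0, which is L ⇒ W
n=2: the only move is to 1(W), a W ⇒ L
n=3: can move to 2, which is L ⇒ W
n=4: can move to 2, which is L ⇒ W
n=5: the only move is to 4(W), a W ⇒ L
n=6: can move to 5, which is L ⇒ W
n=7: the only move is to 6(W), a W ⇒ L
n=8: can move to 7, which is L ⇒ W
n=9: moves to 6(W), 8(W); every one is W ⇒ L
n=10: can move to 5, which is L ⇒ W
n=11: the only move is to 10(W), a W ⇒ L
n=12: can move to 9, which is L ⇒ W
n=13: the only move is to 12(W), a W ⇒ L
n=14: can move to 7, which is L ⇒ W
n=15: moves to 10(W), 12(W), 14(W); every one is W ⇒ L
n=16: can move to 15, which is L ⇒ W
n=17: the only move is to 16(W), a W ⇒ L
n=18: can move to 9, which is L ⇒ W
n=19: the only move is to 18(W), a W ⇒ L
n=20: can move to 15, which is L ⇒ W
n=21: moves to 14(W), 18(W), 20(W); every one is W ⇒ L
n=22: can move to 11, which is L ⇒ W
Reading off the rows marked L gives the requested list; there are 11 such values of n.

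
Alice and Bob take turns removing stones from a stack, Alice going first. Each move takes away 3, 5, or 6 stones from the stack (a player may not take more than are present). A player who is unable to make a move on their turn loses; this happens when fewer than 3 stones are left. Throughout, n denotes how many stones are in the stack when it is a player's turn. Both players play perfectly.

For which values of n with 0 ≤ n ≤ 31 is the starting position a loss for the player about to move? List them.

0, 1, 2, 9, 10, 11, 18, 19, 20, 27, 28, 29

Positions with no move are L. A position that does have a move is losing for the player to move precisely when every available move leads to a winning position for the opponent. Fill in the labels:
n=0: no move → L
n=1: no move → L
n=2: no move → L
n=3: →0(L), so W
n=4: →1(L), so W
n=5: →2(L), so W
n=6: →1(L), so W
n=7: →2(L), so W
n=8: →2(L), so W
n=9: →6(W), 4(W), 3(W) — all W, so L
n=10: →7(W), 5(W), 4(W) — all W, so L
n=11: →8(W), 6(W), 5(W) — all W, so L
n=12: →9(L), so W
n=13: →10(L), so W
n=14: →11(L), so W
n=15: →10(L), so W
n=16: →11(L), so W
n=17: →11(L), so W
n=18: →15(W), 13(W), 12(W) — all W, so L
n=19: →16(W), 14(W), 13(W) — all W, so L
n=20: →17(W), 15(W), 14(W) — all W, so L
n=21: →18(L), so W
n=22: →19(L), so W
n=23: →20(L), so W
n=24: →19(L), so W
n=25: →20(L), so W
n=26: →20(L), so W
n=27: →24(W), 22(W), 21(W) — all W, so L
n=28: →25(W), 23(W), 22(W) — all W, so L
n=29: →26(W), 24(W), 23(W) — all W, so L
n=30: →27(L), so W
n=31: →28(L), so W
Reading off the rows marked L gives the requested list; there are 12 such values of n.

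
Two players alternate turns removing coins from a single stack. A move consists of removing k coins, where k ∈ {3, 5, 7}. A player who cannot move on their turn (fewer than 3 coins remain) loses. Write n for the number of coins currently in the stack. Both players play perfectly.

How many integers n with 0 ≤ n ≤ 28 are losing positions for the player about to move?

9

Compute win/loss labels from the base case upward. A position with no move is L. Any other position is W if it can reach an L in one move, else L.
n=0: no move → L
n=1: no move → L
n=2: no move → L
n=3: can move to 0, which is L ⇒ W
n=4: can move to 1, which is L ⇒ W
n=5: can move to 2, which is L ⇒ W
n=6: can move to 1, which is L ⇒ W
n=7: can move to 2, which is L ⇒ W
n=8: can move to 1, which is L ⇒ W
n=9: can move to 2, which is L ⇒ W
n=10: moves to 7(W), 5(W), 3(W); every one is W ⇒ L
n=11: moves to 8(W), 6(W), 4(W); every one is W ⇒ L
n=12: moves to 9(W), 7(W), 5(W); every one is W ⇒ L
n=13: can move to 10, which is L ⇒ W
n=14: can move to 11, which is L ⇒ W
n=15: can move to 12, which is L ⇒ W
n=16: can move to 11, which is L ⇒ W
n=17: can move to 12, which is L ⇒ W
n=18: can move to 11, which is L ⇒ W
n=19: can move to 12, which is L ⇒ W
n=20: moves to 17(W), 15(W), 13(W); every one is W ⇒ L
n=21: moves to 18(W), 16(W), 14(W); every one is W ⇒ L
n=22: moves to 19(W), 17(W), 15(W); every one is W ⇒ L
n=23: can move to 20, which is L ⇒ W
n=24: can move to 21, which is L ⇒ W
n=25: can move to 22, which is L ⇒ W
n=26: can move to 21, which is L ⇒ W
n=27: can move to 22, which is L ⇒ W
n=28: can move to 21, which is L ⇒ W
L entries with 0 ≤ n ≤ 28: n = 0, 1, 2, 10, 11, 12, 20, 21, 22; that makes 9.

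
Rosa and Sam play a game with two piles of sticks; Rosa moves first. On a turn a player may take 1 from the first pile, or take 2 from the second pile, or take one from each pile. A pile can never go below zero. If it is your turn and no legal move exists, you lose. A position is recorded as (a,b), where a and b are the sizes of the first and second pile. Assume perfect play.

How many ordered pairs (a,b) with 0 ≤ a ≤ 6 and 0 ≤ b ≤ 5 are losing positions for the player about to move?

16

Work bottom-up. With no move the player to move loses. Otherwise the position is W if at least one move leads to an L position for the opponent, and L if every move leads to a W.
Every move lowers a or b (never raises either), so fill the grid row by row in increasing a, and left to right within a row: each cell's successors are then already labelled.
      b=0  b=1  b=2  b=3  b=4  b=5
a=0:    L    L    W    W    L    L
a=1:    W    W    W    L    W    W
a=2:    L    L    W    W    W    L
a=3:    W    W    W    L    L    W
a=4:    L    L    W    W    W    W
a=5:    W    W    W    L    L    W
a=6:    L    L    W    W    W    W
Cells with no legal move (terminal, hence L): (0,0), (0,1).
The remaining L cells, each justified by listing all of its moves:
(0,4): →(0,2)(W) only, which is W, so L
(0,5): →(0,3)(W) only, which is W, so L
(1,3): →(0,3)(W), (1,1)(W), (0,2)(W) — all W, so L
(2,0): →(1,0)(W) only, which is W, so L
(2,1): →(1,1)(W), (1,0)(W) — all W, so L
(2,5): →(1,5)(W), (2,3)(W), (1,4)(W) — all W, so L
(3,3): →(2,3)(W), (3,1)(W), (2,2)(W) — all W, so L
(3,4): →(2,4)(W), (3,2)(W), (2,3)(W) — all W, so L
(4,0): →(3,0)(W) only, which is W, so L
(4,1): →(3,1)(W), (3,0)(W) — all W, so L
(5,3): →(4,3)(W), (5,1)(W), (4,2)(W) — all W, so L
(5,4): →(4,4)(W), (5,2)(W), (4,3)(W) — all W, so L
(6,0): →(5,0)(W) only, which is W, so L
(6,1): →(5,1)(W), (5,0)(W) — all W, so L
Every other cell has at least one move into one of the L cells above, so it is W.
L cells per row: a=0: 4, a=1: 1, a=2: 3, a=3: 2, a=4: 2, a=5: 2, a=6: 2; total 16.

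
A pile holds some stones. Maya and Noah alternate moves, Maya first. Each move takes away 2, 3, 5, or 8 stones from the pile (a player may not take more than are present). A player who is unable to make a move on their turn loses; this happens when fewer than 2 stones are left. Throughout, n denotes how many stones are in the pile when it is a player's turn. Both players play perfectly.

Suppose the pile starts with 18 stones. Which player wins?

Compute win/loss labels from the base case upward. A position with no move is L. Any other position is W if it can reach an L in one move, else L.
n=0: no move → L
n=1: no move → L
n=2: reaches L-position 0 → W
n=3: reaches L-position 1 → W
n=4: reaches L-position 1 → W
n=5: reaches L-position 0 → W
n=6: reaches L-position 1 → W
n=7: only reaches 5(W), 4(W), 2(W), all W → L
n=8: reaches L-position 0 → W
n=9: reaches L-position 7 → W
n=10: reaches L-position 7 → W
n=11: only reaches 9(W), 8(W), 6(W), 3(W), all W → L
n=12: reaches L-position 7 → W
n=13: reaches L-position 11 → W
n=14: reaches L-position 11 → W
n=15: reaches L-position 7 → W
n=16: reaches L-position 11 → W
n=17: only reaches 15(W), 14(W), 12(W), 9(W), all W → L
n=18: only reaches 16(W), 15(W), 13(W), 10(W), all W → L
Every move from 18 reaches a W position, so the mover loses.

Noah wins.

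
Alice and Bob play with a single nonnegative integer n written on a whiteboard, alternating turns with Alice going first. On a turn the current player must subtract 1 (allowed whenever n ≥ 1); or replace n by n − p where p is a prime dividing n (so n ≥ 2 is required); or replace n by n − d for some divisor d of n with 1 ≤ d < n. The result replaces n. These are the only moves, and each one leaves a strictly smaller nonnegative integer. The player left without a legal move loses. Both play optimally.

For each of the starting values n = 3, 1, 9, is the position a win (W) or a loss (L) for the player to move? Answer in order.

Label each position W (a win for the player to move) or L (a loss). A position with no legal move is L; any other position is W exactly when some move reaches an L, and L when every move reaches a W.
n=0: no move → L
n=1: →0(L), so W
n=2: →0(L), so W
n=3: →0(L), so W
n=4: →2(W), 3(W) — all W, so L
n=5: →0(L), so W
n=6: →4(L), so W
n=7: →0(L), so W
n=8: →4(L), so W
n=9: →6(W), 8(W) — all W, so L

3: W, 1: W, 9: L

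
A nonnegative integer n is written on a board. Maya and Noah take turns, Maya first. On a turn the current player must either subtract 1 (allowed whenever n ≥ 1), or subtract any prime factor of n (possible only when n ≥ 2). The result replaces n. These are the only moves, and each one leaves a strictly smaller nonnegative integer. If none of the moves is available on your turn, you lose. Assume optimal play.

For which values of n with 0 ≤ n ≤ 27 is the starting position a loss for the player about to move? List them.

0, 4, 8, 12, 16, 20, 24

Work bottom-up. With no move the player to move loses. Otherwise the position is W if at least one move leads to an L position for the opponent, and L if every move leads to a W.
n=0: no move → L
n=1: can move to 0, which is L ⇒ W
n=2: can move to 0, which is L ⇒ W
n=3: can move to 0, which is L ⇒ W
n=4: moves to 2(W), 3(W); every one is W ⇒ L
n=5: can move to 0, which is L ⇒ W
n=6: can move to 4, which is L ⇒ W
n=7: can move to 0, which is L ⇒ W
n=8: moves to 6(W), 7(W); every one is W ⇒ L
n=9: can move to 8, which is L ⇒ W
n=10: can move to 8, which is L ⇒ W
n=11: can move to 0, which is L ⇒ W
n=12: moves to 9(W), 10(W), 11(W); every one is W ⇒ L
n=13: can move to 0, which is L ⇒ W
n=14: can move to 12, which is L ⇒ W
n=15: can move to 12, which is L ⇒ W
n=16: moves to 14(W), 15(W); every one is W ⇒ L
n=17: can move to 0, which is L ⇒ W
n=18: can move to 16, which is L ⇒ W
n=19: can move to 0, which is L ⇒ W
n=20: moves to 15(W), 18(W), 19(W); every one is W ⇒ L
n=21: can move to 20, which is L ⇒ W
n=22: can move to 20, which is L ⇒ W
n=23: can move to 0, which is L ⇒ W
n=24: moves to 21(W), 22(W), 23(W); every one is W ⇒ L
n=25: can move to 20, which is L ⇒ W
n=26: can move to 24, which is L ⇒ W
n=27: can move to 24, which is L ⇒ W
The losing starting values of n are exactly the entries labelled L in this table (7 of them).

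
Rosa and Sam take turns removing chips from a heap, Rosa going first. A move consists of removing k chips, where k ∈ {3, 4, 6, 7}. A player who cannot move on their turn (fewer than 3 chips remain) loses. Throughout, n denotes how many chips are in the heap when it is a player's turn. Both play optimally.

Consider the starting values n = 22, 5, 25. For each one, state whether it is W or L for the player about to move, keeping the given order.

22: L, 5: W, 25: W

Compute win/loss labels from the base case upward. A position with no move is L. Any other position is W if it can reach an L in one move, else L.
n=0: no move → L
n=1: no move → L
n=2: no move → L
n=3: can move to 0, which is L ⇒ W
n=4: can move to 1, which is L ⇒ W
n=5: can move to 2, which is L ⇒ W
n=6: can move to 2, which is L ⇒ W
n=7: can move to 1, which is L ⇒ W
n=8: can move to 2, which is L ⇒ W
n=9: can move to 2, which is L ⇒ W
n=10: moves to 7(W), 6(W), 4(W), 3(W); every one is W ⇒ L
n=11: moves to 8(W), 7(W), 5(W), 4(W); every one is W ⇒ L
n=12: moves to 9(W), 8(W), 6(W), 5(W); every one is W ⇒ L
n=13: can move to 10, which is L ⇒ W
n=14: can move to 11, which is L ⇒ W
n=15: can move to 12, which is L ⇒ W
n=16: can move to 12, which is L ⇒ W
n=17: can move to 11, which is L ⇒ W
n=18: can move to 12, which is L ⇒ W
n=19: can move to 12, which is L ⇒ W
n=20: moves to 17(W), 16(W), 14(W), 13(W); every one is W ⇒ L
n=21: moves to 18(W), 17(W), 15(W), 14(W); every one is W ⇒ L
n=22: moves to 19(W), 18(W), 16(W), 15(W); every one is W ⇒ L
n=23: can move to 20, which is L ⇒ W
n=24: can move to 21, which is L ⇒ W
n=25: can move to 22, which is L ⇒ W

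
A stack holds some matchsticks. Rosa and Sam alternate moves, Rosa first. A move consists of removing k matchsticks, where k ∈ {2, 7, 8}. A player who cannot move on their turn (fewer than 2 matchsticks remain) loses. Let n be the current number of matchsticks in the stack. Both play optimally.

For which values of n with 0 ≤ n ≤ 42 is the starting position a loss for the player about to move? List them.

Work bottom-up. With no move the player to move loses. Otherwise the position is W if at least one move leads to an L position for the opponent, and L if every move leads to a W.
n=0: no move → L
n=1: no move → L
n=2: can move to 0, which is L ⇒ W
n=3: can move to 1, which is L ⇒ W
n=4: the only move is to 2(W), a W ⇒ L
n=5: the only move is to 3(W), a W ⇒ L
n=6: can move to 4, which is L ⇒ W
n=7: can move to 5, which is L ⇒ W
n=8: can move to 1, which is L ⇒ W
n=9: can move to 1, which is L ⇒ W
n=10: moves to 8(W), 3(W), 2(W); every one is W ⇒ L
n=11: can move to 4, which is L ⇒ W
n=12: can move to 10, which is L ⇒ W
n=13: can move to 5, which is L ⇒ W
n=14: moves to 12(W), 7(W), 6(W); every one is W ⇒ L
n=15: moves to 13(W), 8(W), 7(W); every one is W ⇒ L
n=16: can move to 14, which is L ⇒ W
n=17: can move to 15, which is L ⇒ W
n=18: can move to 10, which is L ⇒ W
n=19: moves to 17(W), 12(W), 11(W); every one is W ⇒ L
n=20: moves to 18(W), 13(W), 12(W); every one is W ⇒ L
n=21: can move to 19, which is L ⇒ W
n=22: can move to 20, which is L ⇒ W
n=23: can move to 15, which is L ⇒ W
n=24: moves to 22(W), 17(W), 16(W); every one is W ⇒ L
n=25: moves to 23(W), 18(W), 17(W); every one is W ⇒ L
n=26: can move to 24, which is L ⇒ W
n=27: can move to 25, which is L ⇒ W
n=28: can move to 20, which is L ⇒ W
n=29: moves to 27(W), 22(W), 21(W); every one is W ⇒ L
n=30: moves to 28(W), 23(W), 22(W); every one is W ⇒ L
n=31: can move to 29, which is L ⇒ W
n=32: can move to 30, which is L ⇒ W
n=33: can move to 25, which is L ⇒ W
n=34: moves to 32(W), 27(W), 26(W); every one is W ⇒ L
n=35: moves to 33(W), 28(W), 27(W); every one is W ⇒ L
n=36: can move to 34, which is L ⇒ W
n=37: can move to 35, which is L ⇒ W
n=38: can move to 30, which is L ⇒ W
n=39: moves to 37(W), 32(W), 31(W); every one is W ⇒ L
n=40: moves to 38(W), 33(W), 32(W); every one is W ⇒ L
n=41: can move to 39, which is L ⇒ W
n=42: can move to 40, which is L ⇒ W
Reading off the rows marked L gives the requested list; there are 17 such values of n.

0, 1, 4, 5, 10, 14, 15, 19, 20, 24, 25, 29, 30, 34, 35, 39, 40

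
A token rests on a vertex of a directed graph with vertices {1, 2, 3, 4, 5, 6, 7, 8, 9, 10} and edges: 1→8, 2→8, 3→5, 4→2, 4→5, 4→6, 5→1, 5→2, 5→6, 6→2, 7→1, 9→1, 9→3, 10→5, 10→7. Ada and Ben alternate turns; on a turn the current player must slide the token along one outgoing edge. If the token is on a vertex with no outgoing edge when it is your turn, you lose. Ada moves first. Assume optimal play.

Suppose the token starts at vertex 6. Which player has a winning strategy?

Ben wins.

Build the W/L table. Terminal = L. A non-terminal position is W if it has a move to some L; otherwise it is L.
Every edge goes from a vertex to one that appears earlier in the order 8, 1, 2, 6, 5, 7, 10, 3, 9, 4, so processing vertices in that order labels each vertex after all of its successors.
8: no outgoing edge → L
1: can move to 8, which is L ⇒ W
2: can move to 8, which is L ⇒ W
6: the only move is to 2(W), a W ⇒ L
5: can move to 6, which is L ⇒ W
7: the only move is to 1(W), a W ⇒ L
10: can move to 7, which is L ⇒ W
3: the only move is to 5(W), a W ⇒ L
9: can move to 3, which is L ⇒ W
4: can move to 6, which is L ⇒ W
The starting position 6 is L: whatever Ada does, the opponent receives a W position.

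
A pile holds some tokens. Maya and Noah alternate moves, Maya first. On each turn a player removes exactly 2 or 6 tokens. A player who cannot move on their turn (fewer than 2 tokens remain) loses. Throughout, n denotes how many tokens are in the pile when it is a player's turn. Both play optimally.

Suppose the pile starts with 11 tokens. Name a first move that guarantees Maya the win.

Classify positions by backward induction: terminal positions (no move available) are L. From any other position, the mover wins iff some move reaches an L.
n=0: no move → L
n=1: no move → L
n=2: reaches L-position 0 → W
n=3: reaches L-position 1 → W
n=4: only reaches 2(W), which is W → L
n=5: only reaches 3(W), which is W → L
n=6: reaches L-position 4 → W
n=7: reaches L-position 5 → W
n=8: only reaches 6(W), 2(W), all W → L
n=9: only reaches 7(W), 3(W), all W → L
n=10: reaches L-position 8 → W
n=11: reaches L-position 9 → W
From 11, the L positions reachable in one move are: 9, 5. Any move reaching one of these is winning.

Remove 2, leaving 9.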